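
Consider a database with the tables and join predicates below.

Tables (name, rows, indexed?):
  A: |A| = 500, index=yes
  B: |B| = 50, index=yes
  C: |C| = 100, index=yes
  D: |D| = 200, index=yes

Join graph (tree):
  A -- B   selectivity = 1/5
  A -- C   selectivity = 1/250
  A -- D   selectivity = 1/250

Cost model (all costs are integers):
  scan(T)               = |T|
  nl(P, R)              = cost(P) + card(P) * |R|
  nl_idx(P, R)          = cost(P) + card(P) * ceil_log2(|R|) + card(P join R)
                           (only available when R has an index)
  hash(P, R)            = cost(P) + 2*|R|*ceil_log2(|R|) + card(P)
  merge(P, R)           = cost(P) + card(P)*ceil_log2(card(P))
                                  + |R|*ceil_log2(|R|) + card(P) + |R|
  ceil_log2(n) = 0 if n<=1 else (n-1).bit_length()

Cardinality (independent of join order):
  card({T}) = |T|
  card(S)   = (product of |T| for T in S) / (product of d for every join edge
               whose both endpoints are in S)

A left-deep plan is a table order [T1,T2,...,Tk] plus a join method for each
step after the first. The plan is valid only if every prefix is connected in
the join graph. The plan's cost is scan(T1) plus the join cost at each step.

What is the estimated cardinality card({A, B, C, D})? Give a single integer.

1600

Tables in S: A(500), B(50), C(100), D(200)
Edges inside S: A-B(d=5), A-C(d=250), A-D(d=250)
numerator = 500 * 50 * 100 * 200 = 500000000
denominator = 5 * 250 * 250 = 312500
card(S) = 500000000 / 312500 = 1600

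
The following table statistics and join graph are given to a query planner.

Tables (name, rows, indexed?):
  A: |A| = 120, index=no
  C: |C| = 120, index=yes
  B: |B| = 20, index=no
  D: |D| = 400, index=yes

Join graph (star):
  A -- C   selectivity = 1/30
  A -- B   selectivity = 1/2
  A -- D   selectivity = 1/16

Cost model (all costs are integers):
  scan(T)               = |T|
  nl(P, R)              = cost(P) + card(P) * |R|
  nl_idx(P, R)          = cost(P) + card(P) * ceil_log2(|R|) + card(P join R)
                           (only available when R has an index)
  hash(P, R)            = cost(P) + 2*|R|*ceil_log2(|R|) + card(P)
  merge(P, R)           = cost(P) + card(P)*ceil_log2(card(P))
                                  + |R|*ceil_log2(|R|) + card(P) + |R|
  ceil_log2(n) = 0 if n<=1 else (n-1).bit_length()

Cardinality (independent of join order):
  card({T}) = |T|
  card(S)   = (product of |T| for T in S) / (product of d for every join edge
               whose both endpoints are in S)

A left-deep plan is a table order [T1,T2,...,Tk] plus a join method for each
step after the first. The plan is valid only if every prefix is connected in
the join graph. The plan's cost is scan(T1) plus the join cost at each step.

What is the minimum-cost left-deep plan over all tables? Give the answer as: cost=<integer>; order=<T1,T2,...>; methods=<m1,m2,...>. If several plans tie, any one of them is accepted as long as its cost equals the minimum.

Selinger DP (subsets sized 1..n):
  {A}: scan cost=120, card=120
  {C}: scan cost=120, card=120
  {B}: scan cost=20, card=20
  {D}: scan cost=400, card=400
  {AC}: card=480; try (C,nl_idx)→1440, (C,hash)→1920, (A,hash)→1920, (C,merge)→2040, (A,merge)→2040, (C,nl)→14520 …(+1); best=1440 via (C,nl_idx)
  {AB}: card=1200; try (B,hash)→440, (A,merge)→1100, (B,merge)→1200, (A,hash)→1720, (A,nl)→2420, (B,nl)→2520; best=440 via (B,hash)
  {AD}: card=3000; try (A,hash)→2480, (D,nl_idx)→4200, (D,merge)→5080, (A,merge)→5360, (D,hash)→7440, (D,nl)→48120 …(+1); best=2480 via (A,hash)
  {ABC}: card=4800; try (B,hash)→2120, (C,hash)→3320, (B,merge)→6360, (B,nl)→11040, (C,nl_idx)→13640, (C,merge)→15800 …(+1); best=2120 via (B,hash)
  {ACD}: card=12000; try (C,hash)→7160, (D,hash)→9120, (D,merge)→10240, (D,nl_idx)→17760, (C,nl_idx)→35480, (C,merge)→42440 …(+2); best=7160 via (C,hash)
  {ABD}: card=30000; try (B,hash)→5680, (D,hash)→8840, (D,merge)→18840, (D,nl_idx)→41240, (B,merge)→41600, (B,nl)→62480 …(+1); best=5680 via (B,hash)
  {ABCD}: card=120000; try (D,hash)→14120, (B,hash)→19360, (C,hash)→37360, (D,merge)→73320, (D,nl_idx)→165320, (B,merge)→187280 …(+5); best=14120 via (D,hash)

cost=14120; order=A,C,B,D; methods=nl_idx,hash,hash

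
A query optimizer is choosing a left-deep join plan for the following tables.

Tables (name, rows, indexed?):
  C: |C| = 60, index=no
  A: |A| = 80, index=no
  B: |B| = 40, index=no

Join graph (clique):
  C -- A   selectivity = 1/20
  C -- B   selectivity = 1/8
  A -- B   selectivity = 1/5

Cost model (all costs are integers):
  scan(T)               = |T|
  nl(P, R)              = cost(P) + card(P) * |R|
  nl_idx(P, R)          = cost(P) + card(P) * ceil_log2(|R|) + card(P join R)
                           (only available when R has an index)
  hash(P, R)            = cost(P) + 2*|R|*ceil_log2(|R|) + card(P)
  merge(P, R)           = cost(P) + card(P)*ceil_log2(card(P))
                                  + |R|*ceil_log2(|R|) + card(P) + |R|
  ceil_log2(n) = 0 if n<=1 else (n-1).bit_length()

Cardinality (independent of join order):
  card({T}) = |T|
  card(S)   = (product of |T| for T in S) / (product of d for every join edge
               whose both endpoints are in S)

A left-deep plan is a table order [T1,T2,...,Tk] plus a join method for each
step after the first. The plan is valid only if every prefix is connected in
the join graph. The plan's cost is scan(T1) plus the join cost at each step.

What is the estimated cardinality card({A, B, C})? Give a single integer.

Tables in S: A(80), B(40), C(60)
Edges inside S: C-A(d=20), C-B(d=8), A-B(d=5)
numerator = 80 * 40 * 60 = 192000
denominator = 20 * 8 * 5 = 800
card(S) = 192000 / 800 = 240

240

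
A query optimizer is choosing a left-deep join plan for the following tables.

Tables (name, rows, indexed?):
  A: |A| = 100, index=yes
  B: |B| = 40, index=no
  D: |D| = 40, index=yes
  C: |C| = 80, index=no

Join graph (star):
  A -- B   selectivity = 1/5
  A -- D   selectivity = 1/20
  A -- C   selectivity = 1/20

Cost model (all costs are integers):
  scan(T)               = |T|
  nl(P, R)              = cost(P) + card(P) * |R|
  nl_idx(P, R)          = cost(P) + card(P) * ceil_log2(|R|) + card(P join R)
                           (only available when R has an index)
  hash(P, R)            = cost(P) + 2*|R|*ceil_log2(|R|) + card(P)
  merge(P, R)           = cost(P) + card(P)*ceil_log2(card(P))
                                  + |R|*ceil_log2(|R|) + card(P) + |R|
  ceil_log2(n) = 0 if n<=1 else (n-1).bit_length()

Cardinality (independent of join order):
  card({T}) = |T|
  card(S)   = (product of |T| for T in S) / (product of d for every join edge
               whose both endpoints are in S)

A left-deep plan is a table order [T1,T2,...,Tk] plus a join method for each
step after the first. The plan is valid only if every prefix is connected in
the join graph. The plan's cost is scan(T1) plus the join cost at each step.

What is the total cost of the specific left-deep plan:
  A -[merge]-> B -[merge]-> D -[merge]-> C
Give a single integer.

30100

step 1: scan A: cost=100, card=100
step 2: join B via merge
    card(P join B) = 100*40/(5) = 800
    cost = 100 + 100*7 + 40*6 + 100 + 40 = 1180
step 3: join D via merge
    card(P join D) = 800*40/(20) = 1600
    cost = 1180 + 800*10 + 40*6 + 800 + 40 = 10260
step 4: join C via merge
    card(P join C) = 1600*80/(20) = 6400
    cost = 10260 + 1600*11 + 80*7 + 1600 + 80 = 30100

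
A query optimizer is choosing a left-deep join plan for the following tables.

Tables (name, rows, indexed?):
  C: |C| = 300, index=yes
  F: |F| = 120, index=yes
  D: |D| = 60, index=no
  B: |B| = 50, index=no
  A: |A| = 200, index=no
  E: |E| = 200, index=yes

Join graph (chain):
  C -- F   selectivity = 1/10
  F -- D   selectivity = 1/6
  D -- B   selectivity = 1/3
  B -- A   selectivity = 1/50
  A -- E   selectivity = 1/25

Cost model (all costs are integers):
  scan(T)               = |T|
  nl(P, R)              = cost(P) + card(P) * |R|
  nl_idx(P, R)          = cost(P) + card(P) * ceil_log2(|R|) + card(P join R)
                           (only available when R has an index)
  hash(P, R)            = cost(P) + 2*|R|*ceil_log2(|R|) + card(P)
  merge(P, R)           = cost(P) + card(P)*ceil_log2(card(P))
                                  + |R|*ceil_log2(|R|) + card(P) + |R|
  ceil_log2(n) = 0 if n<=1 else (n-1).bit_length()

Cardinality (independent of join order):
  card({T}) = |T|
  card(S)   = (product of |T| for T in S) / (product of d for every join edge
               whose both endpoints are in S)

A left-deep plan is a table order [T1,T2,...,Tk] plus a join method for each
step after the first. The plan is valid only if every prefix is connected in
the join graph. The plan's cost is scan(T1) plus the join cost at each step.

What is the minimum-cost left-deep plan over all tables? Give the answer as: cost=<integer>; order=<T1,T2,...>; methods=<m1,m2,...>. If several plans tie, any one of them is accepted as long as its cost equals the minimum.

cost=685600; order=A,B,E,D,F,C; methods=hash,nl_idx,hash,hash,hash

Selinger DP (subsets sized 1..n):
  {C}: scan cost=300, card=300
  {F}: scan cost=120, card=120
  {D}: scan cost=60, card=60
  {B}: scan cost=50, card=50
  {A}: scan cost=200, card=200
  {E}: scan cost=200, card=200
  {CF}: card=3600; try (F,hash)→2280, (C,merge)→4080, (F,merge)→4260, (C,nl_idx)→4800, (C,hash)→5640, (F,nl_idx)→6000 …(+2); best=2280 via (F,hash)
  {DF}: card=1200; try (D,hash)→960, (F,merge)→1440, (D,merge)→1500, (F,nl_idx)→1680, (F,hash)→1800, (F,nl)→7260 …(+1); best=960 via (D,hash)
  {BD}: card=1000; try (B,hash)→720, (D,hash)→820, (D,merge)→820, (B,merge)→830, (D,nl)→3050, (B,nl)→3060; best=720 via (B,hash)
  {AB}: card=200; try (B,hash)→1000, (A,merge)→2200, (B,merge)→2350, (A,hash)→3300, (A,nl)→10050, (B,nl)→10200; best=1000 via (B,hash)
  {AE}: card=1600; try (E,nl_idx)→3400, (E,hash)→3600, (A,hash)→3600, (E,merge)→3800, (A,merge)→3800, (E,nl)→40200 …(+1); best=3400 via (E,nl_idx)
  {CDF}: card=36000; try (D,hash)→6600, (C,hash)→7560, (C,merge)→18360, (C,nl_idx)→47760, (D,merge)→49500, (D,nl)→218280 …(+1); best=6600 via (D,hash)
  {BDF}: card=20000; try (B,hash)→2760, (F,hash)→3400, (F,merge)→12680, (B,merge)→15710, (F,nl_idx)→27720, (B,nl)→60960 …(+1); best=2760 via (B,hash)
  {ABD}: card=4000; try (D,hash)→1920, (D,merge)→3220, (A,hash)→4920, (D,nl)→13000, (A,merge)→13520, (A,nl)→200720; best=1920 via (D,hash)
  {ABE}: card=1600; try (E,nl_idx)→4200, (E,hash)→4400, (E,merge)→4600, (B,hash)→5600, (B,merge)→22950, (E,nl)→41000 …(+1); best=4200 via (E,nl_idx)
  {BCDF}: card=600000; try (C,hash)→28160, (B,hash)→43200, (C,merge)→325760, (B,merge)→618950, (C,nl_idx)→782760, (B,nl)→1806600 …(+1); best=28160 via (C,hash)
  {ABDF}: card=80000; try (F,hash)→7600, (A,hash)→25960, (F,merge)→54880, (F,nl_idx)→109920, (A,merge)→324560, (F,nl)→481920 …(+1); best=7600 via (F,hash)
  {ABDE}: card=32000; try (D,hash)→6520, (E,hash)→9120, (D,merge)→23820, (E,merge)→55720, (E,nl_idx)→65920, (D,nl)→100200 …(+1); best=6520 via (D,hash)
  {ABCDF}: card=2400000; try (C,hash)→93000, (A,hash)→631360, (C,merge)→1450600, (C,nl_idx)→3127600, (A,merge)→12629960, (C,nl)→24007600 …(+1); best=93000 via (C,hash)
  {ABDEF}: card=640000; try (F,hash)→40200, (E,hash)→90800, (F,merge)→519480, (F,nl_idx)→870520, (E,nl_idx)→1287600, (E,merge)→1449400 …(+2); best=40200 via (F,hash)
  {ABCDEF}: card=19200000; try (C,hash)→685600, (E,hash)→2496200, (C,merge)→13483200, (C,nl_idx)→25000200, (E,nl_idx)→38493000, (E,merge)→55294800 …(+2); best=685600 via (C,hash)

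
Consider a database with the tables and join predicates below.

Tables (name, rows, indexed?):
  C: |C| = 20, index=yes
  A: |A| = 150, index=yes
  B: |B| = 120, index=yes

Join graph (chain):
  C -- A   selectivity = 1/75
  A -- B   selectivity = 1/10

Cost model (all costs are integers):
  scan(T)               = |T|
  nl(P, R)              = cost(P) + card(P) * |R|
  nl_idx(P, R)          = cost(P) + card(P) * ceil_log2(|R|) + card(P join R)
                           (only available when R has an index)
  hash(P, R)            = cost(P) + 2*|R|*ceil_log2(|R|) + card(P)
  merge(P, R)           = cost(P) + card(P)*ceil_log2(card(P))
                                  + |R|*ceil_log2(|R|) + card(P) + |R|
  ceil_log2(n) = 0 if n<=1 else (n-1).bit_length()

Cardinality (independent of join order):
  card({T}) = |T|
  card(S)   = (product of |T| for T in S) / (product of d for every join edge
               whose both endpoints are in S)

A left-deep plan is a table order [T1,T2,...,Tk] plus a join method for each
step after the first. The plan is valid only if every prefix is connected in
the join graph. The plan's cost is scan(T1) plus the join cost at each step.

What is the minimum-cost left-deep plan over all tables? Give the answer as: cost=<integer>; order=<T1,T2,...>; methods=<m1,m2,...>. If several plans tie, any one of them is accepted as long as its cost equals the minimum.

Selinger DP (subsets sized 1..n):
  {C}: scan cost=20, card=20
  {A}: scan cost=150, card=150
  {B}: scan cost=120, card=120
  {AC}: card=40; try (A,nl_idx)→220, (C,hash)→500, (C,nl_idx)→940, (A,merge)→1490, (C,merge)→1620, (A,hash)→2440 …(+2); best=220 via (A,nl_idx)
  {AB}: card=1800; try (B,hash)→1980, (A,merge)→2430, (B,merge)→2460, (A,hash)→2640, (A,nl_idx)→2880, (B,nl_idx)→3000 …(+2); best=1980 via (B,hash)
  {ABC}: card=480; try (B,nl_idx)→980, (B,merge)→1460, (B,hash)→1940, (C,hash)→3980, (B,nl)→5020, (C,nl_idx)→11460 …(+2); best=980 via (B,nl_idx)

cost=980; order=C,A,B; methods=nl_idx,nl_idx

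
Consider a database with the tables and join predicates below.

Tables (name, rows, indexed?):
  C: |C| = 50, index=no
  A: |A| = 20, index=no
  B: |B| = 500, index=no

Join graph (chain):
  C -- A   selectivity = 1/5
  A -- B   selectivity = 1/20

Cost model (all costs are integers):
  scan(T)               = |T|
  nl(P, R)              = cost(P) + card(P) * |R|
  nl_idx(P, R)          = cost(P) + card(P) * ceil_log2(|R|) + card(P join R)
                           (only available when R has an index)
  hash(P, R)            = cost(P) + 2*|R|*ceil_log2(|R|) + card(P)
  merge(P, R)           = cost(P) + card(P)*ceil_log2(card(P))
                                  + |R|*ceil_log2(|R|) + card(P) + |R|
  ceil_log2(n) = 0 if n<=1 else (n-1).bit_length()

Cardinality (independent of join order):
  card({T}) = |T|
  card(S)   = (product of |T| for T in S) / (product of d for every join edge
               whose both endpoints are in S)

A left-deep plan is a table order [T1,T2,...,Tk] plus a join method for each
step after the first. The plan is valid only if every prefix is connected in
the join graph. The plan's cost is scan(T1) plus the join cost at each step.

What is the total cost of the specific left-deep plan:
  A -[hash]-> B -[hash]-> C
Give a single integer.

step 1: scan A: cost=20, card=20
step 2: join B via hash
    card(P join B) = 20*500/(20) = 500
    cost = 20 + 2*500*9 + 20 = 9040
step 3: join C via hash
    card(P join C) = 500*50/(5) = 5000
    cost = 9040 + 2*50*6 + 500 = 10140

10140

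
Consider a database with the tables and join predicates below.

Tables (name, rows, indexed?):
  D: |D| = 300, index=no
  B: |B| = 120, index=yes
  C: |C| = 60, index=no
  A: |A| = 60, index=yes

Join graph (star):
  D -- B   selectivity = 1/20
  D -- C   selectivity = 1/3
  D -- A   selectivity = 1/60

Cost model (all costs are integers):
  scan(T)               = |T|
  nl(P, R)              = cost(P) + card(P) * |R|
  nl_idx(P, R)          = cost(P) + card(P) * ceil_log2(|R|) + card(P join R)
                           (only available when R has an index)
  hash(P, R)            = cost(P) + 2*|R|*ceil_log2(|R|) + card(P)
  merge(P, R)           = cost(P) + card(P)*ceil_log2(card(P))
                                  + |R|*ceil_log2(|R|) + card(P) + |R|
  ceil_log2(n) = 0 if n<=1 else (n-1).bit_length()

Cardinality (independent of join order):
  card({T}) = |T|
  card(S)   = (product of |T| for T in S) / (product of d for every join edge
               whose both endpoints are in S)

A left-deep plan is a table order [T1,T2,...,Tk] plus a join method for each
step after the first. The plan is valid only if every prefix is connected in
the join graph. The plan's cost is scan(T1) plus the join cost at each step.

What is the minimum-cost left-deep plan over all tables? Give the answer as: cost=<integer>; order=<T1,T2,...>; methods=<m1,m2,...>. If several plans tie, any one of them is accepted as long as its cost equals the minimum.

cost=5820; order=D,A,B,C; methods=hash,hash,hash

Selinger DP (subsets sized 1..n):
  {D}: scan cost=300, card=300
  {B}: scan cost=120, card=120
  {C}: scan cost=60, card=60
  {A}: scan cost=60, card=60
  {BD}: card=1800; try (B,hash)→2280, (D,merge)→4080, (B,nl_idx)→4200, (B,merge)→4260, (D,hash)→5640, (D,nl)→36120 …(+1); best=2280 via (B,hash)
  {CD}: card=6000; try (C,hash)→1320, (D,merge)→3480, (C,merge)→3720, (D,hash)→5520, (D,nl)→18060, (C,nl)→18300; best=1320 via (C,hash)
  {AD}: card=300; try (A,hash)→1320, (A,nl_idx)→2400, (D,merge)→3480, (A,merge)→3720, (D,hash)→5520, (D,nl)→18060 …(+1); best=1320 via (A,hash)
  {BCD}: card=36000; try (C,hash)→4800, (B,hash)→9000, (C,merge)→24300, (B,nl_idx)→79320, (B,merge)→86280, (C,nl)→110280 …(+1); best=4800 via (C,hash)
  {ABD}: card=1800; try (B,hash)→3300, (A,hash)→4800, (B,nl_idx)→5220, (B,merge)→5280, (A,nl_idx)→14880, (A,merge)→24300 …(+2); best=3300 via (B,hash)
  {ACD}: card=6000; try (C,hash)→2340, (C,merge)→4740, (A,hash)→8040, (C,nl)→19320, (A,nl_idx)→43320, (A,merge)→85740 …(+1); best=2340 via (C,hash)
  {ABCD}: card=36000; try (C,hash)→5820, (B,hash)→10020, (C,merge)→25320, (A,hash)→41520, (B,nl_idx)→80340, (B,merge)→87300 …(+5); best=5820 via (C,hash)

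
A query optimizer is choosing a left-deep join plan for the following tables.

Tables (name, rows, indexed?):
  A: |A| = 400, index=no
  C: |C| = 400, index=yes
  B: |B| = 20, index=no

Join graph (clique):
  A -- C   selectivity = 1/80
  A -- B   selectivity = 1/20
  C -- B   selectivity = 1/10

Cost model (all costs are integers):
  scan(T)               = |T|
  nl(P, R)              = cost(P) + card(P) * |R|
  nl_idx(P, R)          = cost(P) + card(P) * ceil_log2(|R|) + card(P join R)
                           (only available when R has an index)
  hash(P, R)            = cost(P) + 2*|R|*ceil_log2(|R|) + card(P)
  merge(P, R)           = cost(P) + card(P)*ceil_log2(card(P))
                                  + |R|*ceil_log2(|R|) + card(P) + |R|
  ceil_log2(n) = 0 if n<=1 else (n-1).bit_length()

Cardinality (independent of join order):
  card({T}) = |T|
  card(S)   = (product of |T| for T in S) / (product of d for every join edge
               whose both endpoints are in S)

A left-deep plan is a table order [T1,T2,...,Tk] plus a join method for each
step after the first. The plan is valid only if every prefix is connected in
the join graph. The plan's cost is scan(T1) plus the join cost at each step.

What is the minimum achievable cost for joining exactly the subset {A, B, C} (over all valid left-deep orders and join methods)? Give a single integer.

4800

Selinger DP over subsets of {A,B,C}:
  {A}: scan cost=400, card=400
  {C}: scan cost=400, card=400
  {B}: scan cost=20, card=20
  {AC}: card=2000; try (C,nl_idx)→6000, (C,hash)→8000, (A,hash)→8000, (C,merge)→8400, (A,merge)→8400, (C,nl)→160400 …(+1); best=6000 via (C,nl_idx)
  {AB}: card=400; try (B,hash)→1000, (A,merge)→4140, (B,merge)→4520, (A,hash)→7240, (A,nl)→8020, (B,nl)→8400; best=1000 via (B,hash)
  {BC}: card=800; try (C,nl_idx)→1000, (B,hash)→1000, (C,merge)→4140, (B,merge)→4520, (C,hash)→7240, (C,nl)→8020 …(+1); best=1000 via (C,nl_idx)
  {ABC}: card=200; try (C,nl_idx)→4800, (B,hash)→8200, (C,hash)→8600, (C,merge)→9000, (A,hash)→9000, (A,merge)→13800 …(+4); best=4800 via (C,nl_idx)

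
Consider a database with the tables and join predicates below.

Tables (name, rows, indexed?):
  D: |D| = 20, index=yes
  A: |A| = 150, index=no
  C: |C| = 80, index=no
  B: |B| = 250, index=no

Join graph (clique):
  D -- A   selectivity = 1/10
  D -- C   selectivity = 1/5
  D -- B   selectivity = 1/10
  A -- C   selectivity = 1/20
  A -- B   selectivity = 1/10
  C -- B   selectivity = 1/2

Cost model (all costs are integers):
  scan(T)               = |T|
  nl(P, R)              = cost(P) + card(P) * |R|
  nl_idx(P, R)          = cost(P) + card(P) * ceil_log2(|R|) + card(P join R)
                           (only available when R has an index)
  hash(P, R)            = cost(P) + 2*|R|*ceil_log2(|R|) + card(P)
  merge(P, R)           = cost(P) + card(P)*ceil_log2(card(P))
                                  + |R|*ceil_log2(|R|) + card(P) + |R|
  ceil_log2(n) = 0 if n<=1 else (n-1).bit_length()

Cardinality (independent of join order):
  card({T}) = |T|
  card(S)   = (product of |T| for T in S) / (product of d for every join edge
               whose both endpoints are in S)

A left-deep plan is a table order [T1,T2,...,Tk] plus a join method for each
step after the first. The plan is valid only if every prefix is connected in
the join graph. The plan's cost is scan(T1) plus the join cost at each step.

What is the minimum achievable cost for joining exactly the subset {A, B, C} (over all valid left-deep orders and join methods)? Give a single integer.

6020

Selinger DP over subsets of {A,B,C}:
  {A}: scan cost=150, card=150
  {C}: scan cost=80, card=80
  {B}: scan cost=250, card=250
  {AC}: card=600; try (C,hash)→1420, (A,merge)→2070, (C,merge)→2140, (A,hash)→2560, (A,nl)→12080, (C,nl)→12150; best=1420 via (C,hash)
  {AB}: card=3750; try (A,hash)→2900, (B,merge)→3750, (A,merge)→3850, (B,hash)→4300, (B,nl)→37650, (A,nl)→37750; best=2900 via (A,hash)
  {BC}: card=10000; try (C,hash)→1620, (B,merge)→2970, (C,merge)→3140, (B,hash)→4160, (B,nl)→20080, (C,nl)→20250; best=1620 via (C,hash)
  {ABC}: card=7500; try (B,hash)→6020, (C,hash)→7770, (B,merge)→10270, (A,hash)→14020, (C,merge)→52290, (B,nl)→151420 …(+3); best=6020 via (B,hash)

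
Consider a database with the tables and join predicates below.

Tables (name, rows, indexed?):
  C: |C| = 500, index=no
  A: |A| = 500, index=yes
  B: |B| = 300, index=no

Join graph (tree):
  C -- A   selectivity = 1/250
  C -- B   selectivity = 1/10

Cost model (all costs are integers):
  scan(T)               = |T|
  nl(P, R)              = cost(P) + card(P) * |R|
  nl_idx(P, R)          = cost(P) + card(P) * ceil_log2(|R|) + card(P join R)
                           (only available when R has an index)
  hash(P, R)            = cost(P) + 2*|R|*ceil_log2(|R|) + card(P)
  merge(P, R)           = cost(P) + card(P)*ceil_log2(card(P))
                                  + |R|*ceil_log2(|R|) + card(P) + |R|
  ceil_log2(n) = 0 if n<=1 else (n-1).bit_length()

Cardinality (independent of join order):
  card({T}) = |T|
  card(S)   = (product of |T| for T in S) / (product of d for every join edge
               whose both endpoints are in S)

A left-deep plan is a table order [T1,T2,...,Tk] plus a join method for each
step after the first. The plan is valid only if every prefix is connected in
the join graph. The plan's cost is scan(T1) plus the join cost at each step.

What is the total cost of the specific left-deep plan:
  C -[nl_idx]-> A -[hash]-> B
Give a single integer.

step 1: scan C: cost=500, card=500
step 2: join A via nl_idx
    card(P join A) = 500*500/(250) = 1000
    cost = 500 + 500*9 + 1000 = 6000
step 3: join B via hash
    card(P join B) = 1000*300/(10) = 30000
    cost = 6000 + 2*300*9 + 1000 = 12400

12400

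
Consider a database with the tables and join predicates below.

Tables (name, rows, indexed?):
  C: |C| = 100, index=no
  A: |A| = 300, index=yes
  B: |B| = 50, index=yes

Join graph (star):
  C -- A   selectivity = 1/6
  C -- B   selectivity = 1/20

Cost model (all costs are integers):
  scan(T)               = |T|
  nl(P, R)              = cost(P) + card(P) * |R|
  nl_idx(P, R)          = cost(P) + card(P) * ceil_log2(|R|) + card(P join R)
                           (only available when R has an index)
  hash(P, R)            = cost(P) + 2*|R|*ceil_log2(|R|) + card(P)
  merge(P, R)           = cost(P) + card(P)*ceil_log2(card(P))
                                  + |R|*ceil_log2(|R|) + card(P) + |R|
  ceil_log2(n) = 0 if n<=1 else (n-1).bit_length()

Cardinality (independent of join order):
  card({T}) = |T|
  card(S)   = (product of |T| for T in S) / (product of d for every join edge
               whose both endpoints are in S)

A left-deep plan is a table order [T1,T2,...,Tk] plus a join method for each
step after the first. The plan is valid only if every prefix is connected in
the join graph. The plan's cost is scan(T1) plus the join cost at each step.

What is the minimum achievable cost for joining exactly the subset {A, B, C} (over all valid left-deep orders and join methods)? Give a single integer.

Selinger DP over subsets of {A,B,C}:
  {C}: scan cost=100, card=100
  {A}: scan cost=300, card=300
  {B}: scan cost=50, card=50
  {AC}: card=5000; try (C,hash)→2000, (A,merge)→3900, (C,merge)→4100, (A,hash)→5600, (A,nl_idx)→6000, (A,nl)→30100 …(+1); best=2000 via (C,hash)
  {BC}: card=250; try (B,hash)→800, (B,nl_idx)→950, (C,merge)→1200, (B,merge)→1250, (C,hash)→1500, (C,nl)→5050 …(+1); best=800 via (B,hash)
  {ABC}: card=12500; try (A,merge)→6050, (A,hash)→6450, (B,hash)→7600, (A,nl_idx)→15550, (B,nl_idx)→44500, (B,merge)→72350 …(+2); best=6050 via (A,merge)

6050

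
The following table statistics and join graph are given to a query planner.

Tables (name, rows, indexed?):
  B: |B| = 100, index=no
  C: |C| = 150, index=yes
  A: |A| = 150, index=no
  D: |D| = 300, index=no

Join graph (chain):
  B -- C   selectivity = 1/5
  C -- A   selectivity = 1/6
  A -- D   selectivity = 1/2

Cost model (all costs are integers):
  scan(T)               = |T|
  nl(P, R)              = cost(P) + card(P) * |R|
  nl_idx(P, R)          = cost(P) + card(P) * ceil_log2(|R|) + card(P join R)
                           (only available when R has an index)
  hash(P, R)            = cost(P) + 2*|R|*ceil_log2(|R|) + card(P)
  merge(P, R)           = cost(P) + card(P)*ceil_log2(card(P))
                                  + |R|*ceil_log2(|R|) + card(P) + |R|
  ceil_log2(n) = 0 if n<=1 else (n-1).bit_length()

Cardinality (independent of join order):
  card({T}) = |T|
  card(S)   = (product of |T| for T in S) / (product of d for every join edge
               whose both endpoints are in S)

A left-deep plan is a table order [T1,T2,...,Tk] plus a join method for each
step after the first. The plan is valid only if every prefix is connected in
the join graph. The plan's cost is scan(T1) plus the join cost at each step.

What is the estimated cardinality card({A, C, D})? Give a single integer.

Tables in S: A(150), C(150), D(300)
Edges inside S: C-A(d=6), A-D(d=2)
numerator = 150 * 150 * 300 = 6750000
denominator = 6 * 2 = 12
card(S) = 6750000 / 12 = 562500

562500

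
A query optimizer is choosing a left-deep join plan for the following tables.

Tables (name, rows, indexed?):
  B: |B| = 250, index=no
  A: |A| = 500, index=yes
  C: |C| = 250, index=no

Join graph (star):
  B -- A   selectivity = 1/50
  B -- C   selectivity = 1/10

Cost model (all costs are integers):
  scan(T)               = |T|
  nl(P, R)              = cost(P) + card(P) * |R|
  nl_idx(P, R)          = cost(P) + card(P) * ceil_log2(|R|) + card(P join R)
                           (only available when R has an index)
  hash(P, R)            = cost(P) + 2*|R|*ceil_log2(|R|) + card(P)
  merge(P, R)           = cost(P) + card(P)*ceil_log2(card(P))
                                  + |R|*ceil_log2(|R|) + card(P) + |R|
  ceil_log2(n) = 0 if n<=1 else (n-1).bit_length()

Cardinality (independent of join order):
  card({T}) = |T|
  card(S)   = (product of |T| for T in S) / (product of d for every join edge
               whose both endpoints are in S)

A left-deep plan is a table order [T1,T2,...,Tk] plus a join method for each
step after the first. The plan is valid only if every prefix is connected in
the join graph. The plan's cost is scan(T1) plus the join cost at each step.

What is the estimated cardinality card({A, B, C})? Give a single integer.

62500

Tables in S: A(500), B(250), C(250)
Edges inside S: B-A(d=50), B-C(d=10)
numerator = 500 * 250 * 250 = 31250000
denominator = 50 * 10 = 500
card(S) = 31250000 / 500 = 62500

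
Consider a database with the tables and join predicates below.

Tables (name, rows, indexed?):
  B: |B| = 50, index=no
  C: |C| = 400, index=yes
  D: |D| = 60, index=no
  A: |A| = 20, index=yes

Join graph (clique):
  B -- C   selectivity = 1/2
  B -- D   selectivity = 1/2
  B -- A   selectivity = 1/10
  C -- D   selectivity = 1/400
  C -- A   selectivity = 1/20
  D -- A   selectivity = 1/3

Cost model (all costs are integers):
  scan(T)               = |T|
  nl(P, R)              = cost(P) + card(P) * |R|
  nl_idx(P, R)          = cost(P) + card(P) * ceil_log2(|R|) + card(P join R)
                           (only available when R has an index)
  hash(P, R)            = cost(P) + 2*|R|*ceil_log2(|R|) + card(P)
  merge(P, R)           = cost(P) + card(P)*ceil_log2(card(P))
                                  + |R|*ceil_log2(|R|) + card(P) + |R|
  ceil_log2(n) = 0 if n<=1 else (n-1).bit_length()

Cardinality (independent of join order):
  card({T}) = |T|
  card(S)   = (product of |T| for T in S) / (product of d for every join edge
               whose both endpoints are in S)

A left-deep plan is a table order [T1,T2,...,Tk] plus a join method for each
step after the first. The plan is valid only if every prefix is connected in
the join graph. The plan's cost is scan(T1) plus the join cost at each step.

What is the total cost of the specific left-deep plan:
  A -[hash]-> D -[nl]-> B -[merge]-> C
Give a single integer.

step 1: scan A: cost=20, card=20
step 2: join D via hash
    card(P join D) = 20*60/(3) = 400
    cost = 20 + 2*60*6 + 20 = 760
step 3: join B via nl
    card(P join B) = 400*50/(2*10) = 1000
    cost = 760 + 400*50 = 20760
step 4: join C via merge
    card(P join C) = 1000*400/(2*400*20) = 25
    cost = 20760 + 1000*10 + 400*9 + 1000 + 400 = 35760

35760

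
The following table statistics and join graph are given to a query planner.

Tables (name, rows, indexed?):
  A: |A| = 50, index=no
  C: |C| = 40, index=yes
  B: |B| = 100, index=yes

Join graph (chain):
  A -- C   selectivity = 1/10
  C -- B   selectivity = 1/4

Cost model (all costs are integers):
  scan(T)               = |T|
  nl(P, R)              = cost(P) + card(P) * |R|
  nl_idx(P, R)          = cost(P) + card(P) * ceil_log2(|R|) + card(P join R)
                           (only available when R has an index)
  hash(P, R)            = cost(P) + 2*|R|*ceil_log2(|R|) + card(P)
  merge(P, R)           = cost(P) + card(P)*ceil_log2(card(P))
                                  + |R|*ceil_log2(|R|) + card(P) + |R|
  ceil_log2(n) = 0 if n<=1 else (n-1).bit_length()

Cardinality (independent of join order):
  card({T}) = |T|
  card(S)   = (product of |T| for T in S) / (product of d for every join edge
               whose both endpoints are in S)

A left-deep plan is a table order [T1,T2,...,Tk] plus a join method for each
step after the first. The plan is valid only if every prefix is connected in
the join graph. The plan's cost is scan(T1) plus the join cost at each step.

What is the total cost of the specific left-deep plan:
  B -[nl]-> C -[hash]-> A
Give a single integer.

step 1: scan B: cost=100, card=100
step 2: join C via nl
    card(P join C) = 100*40/(4) = 1000
    cost = 100 + 100*40 = 4100
step 3: join A via hash
    card(P join A) = 1000*50/(10) = 5000
    cost = 4100 + 2*50*6 + 1000 = 5700

5700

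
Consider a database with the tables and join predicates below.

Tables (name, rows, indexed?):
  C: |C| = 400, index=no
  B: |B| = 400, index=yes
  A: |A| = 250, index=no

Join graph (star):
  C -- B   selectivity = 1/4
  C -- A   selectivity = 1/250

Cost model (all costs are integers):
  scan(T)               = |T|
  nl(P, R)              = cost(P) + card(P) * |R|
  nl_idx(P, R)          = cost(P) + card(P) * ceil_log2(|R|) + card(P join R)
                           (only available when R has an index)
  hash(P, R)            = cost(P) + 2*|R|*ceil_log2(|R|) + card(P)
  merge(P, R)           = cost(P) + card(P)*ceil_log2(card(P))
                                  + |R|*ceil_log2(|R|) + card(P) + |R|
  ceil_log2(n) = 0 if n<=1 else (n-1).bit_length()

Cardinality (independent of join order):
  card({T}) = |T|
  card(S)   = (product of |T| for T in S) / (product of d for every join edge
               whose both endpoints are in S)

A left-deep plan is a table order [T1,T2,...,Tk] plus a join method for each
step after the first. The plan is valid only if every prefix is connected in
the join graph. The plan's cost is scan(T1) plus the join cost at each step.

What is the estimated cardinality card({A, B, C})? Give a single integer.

40000

Tables in S: A(250), B(400), C(400)
Edges inside S: C-B(d=4), C-A(d=250)
numerator = 250 * 400 * 400 = 40000000
denominator = 4 * 250 = 1000
card(S) = 40000000 / 1000 = 40000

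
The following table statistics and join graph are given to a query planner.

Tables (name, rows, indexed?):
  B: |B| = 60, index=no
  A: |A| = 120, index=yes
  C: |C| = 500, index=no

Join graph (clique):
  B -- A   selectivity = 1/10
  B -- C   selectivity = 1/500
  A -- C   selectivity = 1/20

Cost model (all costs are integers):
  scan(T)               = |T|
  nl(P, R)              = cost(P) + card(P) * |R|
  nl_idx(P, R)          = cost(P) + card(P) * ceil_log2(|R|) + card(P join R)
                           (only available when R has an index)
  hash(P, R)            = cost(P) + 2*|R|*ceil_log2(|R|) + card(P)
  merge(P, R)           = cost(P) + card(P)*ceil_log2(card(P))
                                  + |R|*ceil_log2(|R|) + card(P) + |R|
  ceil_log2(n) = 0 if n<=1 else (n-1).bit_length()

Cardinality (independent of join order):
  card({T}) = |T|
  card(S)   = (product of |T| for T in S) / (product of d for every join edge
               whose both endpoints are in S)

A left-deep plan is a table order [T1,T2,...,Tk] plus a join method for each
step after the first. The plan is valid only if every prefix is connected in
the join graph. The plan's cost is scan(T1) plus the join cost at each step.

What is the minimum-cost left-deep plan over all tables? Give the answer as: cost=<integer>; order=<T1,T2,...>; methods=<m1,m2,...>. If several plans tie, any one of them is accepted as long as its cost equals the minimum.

cost=2176; order=C,B,A; methods=hash,nl_idx

Selinger DP (subsets sized 1..n):
  {B}: scan cost=60, card=60
  {A}: scan cost=120, card=120
  {C}: scan cost=500, card=500
  {AB}: card=720; try (B,hash)→960, (A,nl_idx)→1200, (A,merge)→1440, (B,merge)→1500, (A,hash)→1800, (A,nl)→7260 …(+1); best=960 via (B,hash)
  {BC}: card=60; try (B,hash)→1720, (C,merge)→5480, (B,merge)→5920, (C,hash)→9120, (C,nl)→30060, (B,nl)→30500; best=1720 via (B,hash)
  {AC}: card=3000; try (A,hash)→2680, (C,merge)→6080, (A,merge)→6460, (A,nl_idx)→7000, (C,hash)→9240, (C,nl)→60120 …(+1); best=2680 via (A,hash)
  {ABC}: card=36; try (A,nl_idx)→2176, (A,merge)→3100, (A,hash)→3460, (B,hash)→6400, (A,nl)→8920, (C,hash)→10680 …(+4); best=2176 via (A,nl_idx)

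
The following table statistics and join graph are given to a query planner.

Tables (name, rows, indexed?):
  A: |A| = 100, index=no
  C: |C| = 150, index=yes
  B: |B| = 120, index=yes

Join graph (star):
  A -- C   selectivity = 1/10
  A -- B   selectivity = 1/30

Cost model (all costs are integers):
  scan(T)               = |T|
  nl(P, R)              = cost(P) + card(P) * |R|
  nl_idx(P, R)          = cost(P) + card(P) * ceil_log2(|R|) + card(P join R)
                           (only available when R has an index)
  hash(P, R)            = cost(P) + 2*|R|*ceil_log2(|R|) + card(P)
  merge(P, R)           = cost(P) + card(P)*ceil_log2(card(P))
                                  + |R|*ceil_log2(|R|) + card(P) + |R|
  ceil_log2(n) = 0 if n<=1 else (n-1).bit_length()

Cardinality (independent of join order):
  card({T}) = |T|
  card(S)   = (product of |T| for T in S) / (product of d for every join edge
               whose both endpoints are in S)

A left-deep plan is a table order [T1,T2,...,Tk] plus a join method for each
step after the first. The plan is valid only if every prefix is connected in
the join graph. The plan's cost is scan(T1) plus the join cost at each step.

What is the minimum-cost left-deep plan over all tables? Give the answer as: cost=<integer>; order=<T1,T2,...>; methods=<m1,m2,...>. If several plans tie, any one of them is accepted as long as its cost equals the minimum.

Selinger DP (subsets sized 1..n):
  {A}: scan cost=100, card=100
  {C}: scan cost=150, card=150
  {B}: scan cost=120, card=120
  {AC}: card=1500; try (A,hash)→1700, (C,merge)→2250, (A,merge)→2300, (C,nl_idx)→2400, (C,hash)→2600, (C,nl)→15100 …(+1); best=1700 via (A,hash)
  {AB}: card=400; try (B,nl_idx)→1200, (A,hash)→1640, (B,merge)→1860, (B,hash)→1880, (A,merge)→1880, (B,nl)→12100 …(+1); best=1200 via (B,nl_idx)
  {ABC}: card=6000; try (C,hash)→4000, (B,hash)→4880, (C,merge)→6550, (C,nl_idx)→10400, (B,nl_idx)→18200, (B,merge)→20660 …(+2); best=4000 via (C,hash)

cost=4000; order=A,B,C; methods=nl_idx,hash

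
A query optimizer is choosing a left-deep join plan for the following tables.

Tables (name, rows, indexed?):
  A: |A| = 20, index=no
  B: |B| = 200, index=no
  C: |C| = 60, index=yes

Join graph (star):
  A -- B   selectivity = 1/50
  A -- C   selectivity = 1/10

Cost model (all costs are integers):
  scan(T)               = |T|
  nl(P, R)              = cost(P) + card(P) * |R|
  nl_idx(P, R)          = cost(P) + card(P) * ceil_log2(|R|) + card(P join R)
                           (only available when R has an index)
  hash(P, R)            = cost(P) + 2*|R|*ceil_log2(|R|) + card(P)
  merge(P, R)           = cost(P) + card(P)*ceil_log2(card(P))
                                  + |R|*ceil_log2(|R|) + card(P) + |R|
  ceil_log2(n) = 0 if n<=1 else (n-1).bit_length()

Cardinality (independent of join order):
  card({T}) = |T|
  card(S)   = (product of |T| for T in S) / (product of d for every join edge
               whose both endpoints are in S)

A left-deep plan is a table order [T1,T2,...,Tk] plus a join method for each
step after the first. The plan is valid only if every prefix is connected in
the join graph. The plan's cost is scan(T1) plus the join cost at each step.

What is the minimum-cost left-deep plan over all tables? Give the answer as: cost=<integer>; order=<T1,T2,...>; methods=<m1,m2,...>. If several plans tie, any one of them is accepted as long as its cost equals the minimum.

cost=1400; order=B,A,C; methods=hash,hash

Selinger DP (subsets sized 1..n):
  {A}: scan cost=20, card=20
  {B}: scan cost=200, card=200
  {C}: scan cost=60, card=60
  {AB}: card=80; try (A,hash)→600, (B,merge)→1940, (A,merge)→2120, (B,hash)→3240, (B,nl)→4020, (A,nl)→4200; best=600 via (A,hash)
  {AC}: card=120; try (C,nl_idx)→260, (A,hash)→320, (C,merge)→560, (A,merge)→600, (C,hash)→760, (C,nl)→1220 …(+1); best=260 via (C,nl_idx)
  {ABC}: card=480; try (C,hash)→1400, (C,nl_idx)→1560, (C,merge)→1660, (B,merge)→3020, (B,hash)→3580, (C,nl)→5400 …(+1); best=1400 via (C,hash)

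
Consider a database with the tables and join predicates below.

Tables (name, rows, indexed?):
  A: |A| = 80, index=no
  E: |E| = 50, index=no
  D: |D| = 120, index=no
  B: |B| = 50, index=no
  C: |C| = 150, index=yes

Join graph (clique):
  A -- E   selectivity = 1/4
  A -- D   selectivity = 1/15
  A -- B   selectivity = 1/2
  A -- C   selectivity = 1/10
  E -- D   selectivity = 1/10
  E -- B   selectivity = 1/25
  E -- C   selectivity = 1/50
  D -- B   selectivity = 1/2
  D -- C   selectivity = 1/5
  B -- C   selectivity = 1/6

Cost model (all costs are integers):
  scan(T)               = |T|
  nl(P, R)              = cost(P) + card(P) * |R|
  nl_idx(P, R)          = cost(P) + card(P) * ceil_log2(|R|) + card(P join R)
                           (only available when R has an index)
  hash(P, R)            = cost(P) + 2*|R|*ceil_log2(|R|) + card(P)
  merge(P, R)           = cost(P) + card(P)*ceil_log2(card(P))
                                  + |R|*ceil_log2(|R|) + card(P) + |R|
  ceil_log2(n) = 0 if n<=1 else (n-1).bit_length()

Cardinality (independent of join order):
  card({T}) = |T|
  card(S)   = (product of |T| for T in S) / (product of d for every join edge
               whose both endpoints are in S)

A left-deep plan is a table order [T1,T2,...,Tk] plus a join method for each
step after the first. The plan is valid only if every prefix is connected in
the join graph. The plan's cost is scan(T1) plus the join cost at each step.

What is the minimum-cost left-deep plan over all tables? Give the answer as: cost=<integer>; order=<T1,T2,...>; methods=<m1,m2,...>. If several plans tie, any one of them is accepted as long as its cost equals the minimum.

cost=3650; order=E,C,B,A,D; methods=nl_idx,hash,merge,merge

Selinger DP (subsets sized 1..n):
  {A}: scan cost=80, card=80
  {E}: scan cost=50, card=50
  {D}: scan cost=120, card=120
  {B}: scan cost=50, card=50
  {C}: scan cost=150, card=150
  {AE}: card=1000; try (E,hash)→760, (A,merge)→1040, (E,merge)→1070, (A,hash)→1220, (A,nl)→4050, (E,nl)→4080; best=760 via (E,hash)
  {AD}: card=640; try (A,hash)→1360, (D,merge)→1680, (A,merge)→1720, (D,hash)→1840, (D,nl)→9680, (A,nl)→9720; best=1360 via (A,hash)
  {AB}: card=2000; try (B,hash)→760, (A,merge)→1040, (B,merge)→1070, (A,hash)→1220, (A,nl)→4050, (B,nl)→4080; best=760 via (B,hash)
  {AC}: card=1200; try (A,hash)→1420, (C,nl_idx)→1920, (C,merge)→2070, (A,merge)→2140, (C,hash)→2560, (C,nl)→12080 …(+1); best=1420 via (A,hash)
  {DE}: card=600; try (E,hash)→840, (D,merge)→1360, (E,merge)→1430, (D,hash)→1780, (D,nl)→6050, (E,nl)→6120; best=840 via (E,hash)
  {BE}: card=100; try (E,hash)→700, (B,hash)→700, (E,merge)→750, (B,merge)→750, (E,nl)→2550, (B,nl)→2550; best=700 via (E,hash)
  {CE}: card=150; try (C,nl_idx)→600, (E,hash)→900, (C,merge)→1750, (E,merge)→1850, (C,hash)→2500, (C,nl)→7550 …(+1); best=600 via (C,nl_idx)
  {BD}: card=3000; try (B,hash)→840, (D,merge)→1360, (B,merge)→1430, (D,hash)→1780, (D,nl)→6050, (B,nl)→6120; best=840 via (B,hash)
  {CD}: card=3600; try (D,hash)→1980, (C,merge)→2430, (D,merge)→2460, (C,hash)→2640, (C,nl_idx)→4680, (C,nl)→18120 …(+1); best=1980 via (D,hash)
  {BC}: card=1250; try (B,hash)→900, (C,nl_idx)→1700, (C,merge)→1750, (B,merge)→1850, (C,hash)→2500, (C,nl)→7550 …(+1); best=900 via (B,hash)
  {ADE}: card=800; try (A,hash)→2560, (E,hash)→2600, (D,hash)→3440, (A,merge)→8080, (E,merge)→8750, (D,merge)→12720 …(+3); best=2560 via (A,hash)
  {ABE}: card=1000; try (A,hash)→1920, (A,merge)→2140, (B,hash)→2360, (E,hash)→3360, (A,nl)→8700, (B,merge)→12110 …(+3); best=1920 via (A,hash)
  {ACE}: card=300; try (A,hash)→1870, (A,merge)→2590, (E,hash)→3220, (C,hash)→4160, (C,nl_idx)→9060, (A,nl)→12600 …(+4); best=1870 via (A,hash)
  {ABD}: card=8000; try (B,hash)→2600, (D,hash)→4440, (A,hash)→4960, (B,merge)→8750, (D,merge)→25720, (B,nl)→33360 …(+3); best=2600 via (B,hash)
  {ACD}: card=1920; try (D,hash)→4300, (C,hash)→4400, (A,hash)→6700, (C,nl_idx)→8400, (C,merge)→9750, (D,merge)→16780 …(+4); best=4300 via (D,hash)
  {ABC}: card=5000; try (B,hash)→3220, (A,hash)→3270, (C,hash)→5160, (B,merge)→16170, (A,merge)→16540, (C,nl_idx)→21760 …(+4); best=3220 via (B,hash)
  {BDE}: card=600; try (B,hash)→2040, (D,merge)→2460, (D,hash)→2480, (E,hash)→4440, (B,merge)→7790, (D,nl)→12700 …(+3); best=2040 via (B,hash)
  {CDE}: card=360; try (D,hash)→2430, (D,merge)→2910, (C,hash)→3840, (C,nl_idx)→6000, (E,hash)→6180, (C,merge)→8790 …(+4); best=2430 via (D,hash)
  {BCE}: card=50; try (B,hash)→1350, (C,nl_idx)→1550, (B,merge)→2300, (E,hash)→2750, (C,merge)→2850, (C,hash)→3200 …(+4); best=1350 via (B,hash)
  {BCD}: card=15000; try (D,hash)→3830, (B,hash)→6180, (C,hash)→6240, (D,merge)→16860, (C,nl_idx)→39840, (C,merge)→41190 …(+4); best=3830 via (D,hash)
  {ABDE}: card=400; try (A,hash)→3760, (B,hash)→3960, (D,hash)→4600, (A,merge)→9280, (E,hash)→11200, (B,merge)→11710 …(+6); best=3760 via (A,hash)
  {ACDE}: card=48; try (D,hash)→3850, (A,hash)→3910, (C,hash)→5760, (D,merge)→5830, (A,merge)→6670, (E,hash)→6820 …(+7); best=3850 via (D,hash)
  {ABCE}: card=50; try (A,merge)→2340, (A,hash)→2520, (B,hash)→2770, (B,merge)→5220, (C,hash)→5320, (A,nl)→5350 …(+7); best=2340 via (A,merge)
  {ABCD}: card=4000; try (B,hash)→6820, (D,hash)→9900, (C,hash)→13000, (A,hash)→19950, (B,merge)→27690, (C,nl_idx)→70600 …(+7); best=6820 via (B,hash)
  {BCDE}: card=60; try (D,merge)→2660, (D,hash)→3080, (B,hash)→3390, (C,hash)→5040, (B,merge)→6380, (C,nl_idx)→6900 …(+7); best=2660 via (D,merge)
  {ABCDE}: card=4; try (D,merge)→3650, (A,merge)→3720, (A,hash)→3840, (D,hash)→4070, (B,hash)→4498, (B,merge)→4536 …(+10); best=3650 via (D,merge)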